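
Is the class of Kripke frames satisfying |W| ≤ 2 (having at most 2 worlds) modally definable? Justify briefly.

Not modally definable

If a class were modally definable it would be closed under disjoint unions (Goldblatt–Thomason).
Any modal formula valid on each of 3 disjoint one-world frames is valid on their disjoint union (validity is preserved under disjoint unions). Each one-world frame has |W|=1≤2, but the union has |W|=3.
Hence having at most 2 worlds is not modally definable.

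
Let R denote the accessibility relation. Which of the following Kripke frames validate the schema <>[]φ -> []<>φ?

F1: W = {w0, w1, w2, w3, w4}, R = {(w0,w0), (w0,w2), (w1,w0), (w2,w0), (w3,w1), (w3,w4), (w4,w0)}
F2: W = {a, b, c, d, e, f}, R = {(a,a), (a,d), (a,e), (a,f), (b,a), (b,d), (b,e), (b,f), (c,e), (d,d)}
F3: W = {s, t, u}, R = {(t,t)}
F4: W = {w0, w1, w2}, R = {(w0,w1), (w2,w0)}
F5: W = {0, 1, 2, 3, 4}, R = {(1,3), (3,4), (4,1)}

Frame correspondent (Sahlqvist): forall x forall y forall z (Rxy & Rxz -> exists w (Ryw & Rzw)) — i.e. convergence.
F1: satisfies the condition.
F2: fails — Rae and Rae but e and e have no common successor.
F3: satisfies the condition.
F4: fails — Rw0w1 and Rw0w1 but w1 and w1 have no common successor.
F5: satisfies the condition.

F1, F3, F5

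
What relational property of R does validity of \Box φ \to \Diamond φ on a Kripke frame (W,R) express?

This is the D axiom.
Its frame correspondent is seriality — \forall x \exists y Rxy.

seriality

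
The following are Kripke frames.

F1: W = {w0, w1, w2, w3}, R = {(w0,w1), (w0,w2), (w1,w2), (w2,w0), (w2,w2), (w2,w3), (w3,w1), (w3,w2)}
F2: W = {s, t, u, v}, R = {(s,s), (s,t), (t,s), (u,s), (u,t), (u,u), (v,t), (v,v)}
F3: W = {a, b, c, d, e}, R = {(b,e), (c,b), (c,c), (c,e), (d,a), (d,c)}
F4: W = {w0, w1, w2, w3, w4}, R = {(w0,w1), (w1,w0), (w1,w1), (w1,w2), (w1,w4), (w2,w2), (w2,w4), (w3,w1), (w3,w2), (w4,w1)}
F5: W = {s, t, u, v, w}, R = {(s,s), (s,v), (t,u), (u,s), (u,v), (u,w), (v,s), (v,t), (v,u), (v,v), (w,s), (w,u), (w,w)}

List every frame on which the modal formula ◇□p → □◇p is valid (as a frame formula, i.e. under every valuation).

F1

Frame correspondent (Sahlqvist): ∀x ∀y ∀z (Rxy ∧ Rxz → ∃w (Ryw ∧ Rzw)) — i.e. convergence.
F1: holds.
F2: fails — Rvv and Rvt but v and t have no common successor.
F3: fails — Rbe and Rbe but e and e have no common successor.
F4: fails — Rw1w2 and Rw1w0 but w2 and w0 have no common successor.
F5: fails — Rvt and Rvu but t and u have no common successor.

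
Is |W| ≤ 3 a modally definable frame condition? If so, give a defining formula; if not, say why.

Modal frame validity is preserved under disjoint unions.
Any modal formula valid on each of 4 disjoint one-world frames is valid on their disjoint union (validity is preserved under disjoint unions). Each one-world frame has |W|=1≤3, but the union has |W|=4.
So the class is not modally definable.

Not definable by any modal formula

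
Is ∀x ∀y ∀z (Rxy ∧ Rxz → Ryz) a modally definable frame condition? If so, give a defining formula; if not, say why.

Definable; ◇p → □◇p defines it

Yes: it is the Euclidean property, defined by the 5 schema ◇p → □◇p.
Suppose ◇p→□◇p is valid. Take Rxy, Rxz and set V(p)={y}. Then ◇p at x, so □◇p at x, so ◇p at z, so some w with Rzw has p; w=y, i.e. Rzy. By symmetry of the argument, Ryz.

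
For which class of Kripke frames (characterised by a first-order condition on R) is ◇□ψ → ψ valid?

Symmetry

Replacing ψ by ¬ψ and contraposing gives the equivalent schema ψ → □◇ψ.
Suppose ψ→□◇ψ is valid. Take Rxy and set V(ψ)={x}. Then ψ at x, so □◇ψ at x, so ◇ψ at y, so some z with Ryz has ψ; z=x, i.e. Ryx.
Conversely, on a frame with symmetry the schema holds at every world under every valuation.
Frame condition: ∀x ∀y (Rxy → Ryx).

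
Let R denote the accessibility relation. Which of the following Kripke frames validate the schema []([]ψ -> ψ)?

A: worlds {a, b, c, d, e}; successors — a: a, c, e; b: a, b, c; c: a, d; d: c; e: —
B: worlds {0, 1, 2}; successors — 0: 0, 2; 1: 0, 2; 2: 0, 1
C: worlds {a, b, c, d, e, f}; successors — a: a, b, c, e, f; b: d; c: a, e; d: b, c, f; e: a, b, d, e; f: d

This is the axiom for shift-reflexivity; its first-order frame correspondent is forall x forall y (Rxy -> Ryy).
A: fails — Rbc but not Rcc.
B: fails — R02 but not R22.
C: fails — Reb but not Rbb.

none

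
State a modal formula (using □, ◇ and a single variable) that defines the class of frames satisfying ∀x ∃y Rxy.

The condition is seriality. The D schema □p → ◇p defines it.
Suppose □p→◇p is valid. At any x set V(p)=W. Then □p at x, so ◇p at x, so x has a successor.

□p → ◇p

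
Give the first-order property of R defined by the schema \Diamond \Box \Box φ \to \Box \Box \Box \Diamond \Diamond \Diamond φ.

\forall x \forall y \forall z ((xRy \wedge x R^3 z) \to \exists w (y R^2 w \wedge z R^3 w))

This is a Sahlqvist (Geach-type) schema ◇^1□^2φ → □^3◇^3φ.
Minimal-valuation argument: fix x; take any y with xR^1y and any z with xR^3z. Set V(φ) to the set of worlds R-reachable from y in exactly 2 steps. Then □^2φ holds at y, so the antecedent holds at x; validity forces ◇^3φ at z, giving a w with zR^3w and yR^2w.
First-order correspondent: \forall x \forall y \forall z ((xRy \wedge x R^3 z) \to \exists w (y R^2 w \wedge z R^3 w)).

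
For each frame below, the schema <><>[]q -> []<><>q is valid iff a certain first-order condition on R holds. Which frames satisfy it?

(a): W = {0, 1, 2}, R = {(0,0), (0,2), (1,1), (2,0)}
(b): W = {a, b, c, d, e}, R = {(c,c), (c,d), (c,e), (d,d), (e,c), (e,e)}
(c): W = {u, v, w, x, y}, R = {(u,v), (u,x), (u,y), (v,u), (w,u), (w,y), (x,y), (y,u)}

This is the axiom for a generalized confluence (Geach) condition; its first-order frame correspondent is forall x forall y forall z ((x R^2 y & xRz) -> exists w (yRw & z R^2 w)).
(a): condition met.
(b): fails — cR²e, cRd but no w with eRw and dR²w.
(c): fails — uR²u, uRx but no t with uRt and xR²t.

(a)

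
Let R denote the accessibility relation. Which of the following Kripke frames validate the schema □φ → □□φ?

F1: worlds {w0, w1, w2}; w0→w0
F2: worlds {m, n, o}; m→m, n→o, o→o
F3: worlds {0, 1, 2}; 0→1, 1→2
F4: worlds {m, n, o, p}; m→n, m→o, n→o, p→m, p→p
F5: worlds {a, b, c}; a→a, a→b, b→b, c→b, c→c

The schema corresponds to transitivity: ∀x ∀y ∀z (Rxy ∧ Ryz → Rxz).
F1: ✓.
F2: ✓.
F3: fails — R01 and R12 but not R02.
F4: fails — Rpm and Rmo but not Rpo.
F5: ✓.

F1, F2, F5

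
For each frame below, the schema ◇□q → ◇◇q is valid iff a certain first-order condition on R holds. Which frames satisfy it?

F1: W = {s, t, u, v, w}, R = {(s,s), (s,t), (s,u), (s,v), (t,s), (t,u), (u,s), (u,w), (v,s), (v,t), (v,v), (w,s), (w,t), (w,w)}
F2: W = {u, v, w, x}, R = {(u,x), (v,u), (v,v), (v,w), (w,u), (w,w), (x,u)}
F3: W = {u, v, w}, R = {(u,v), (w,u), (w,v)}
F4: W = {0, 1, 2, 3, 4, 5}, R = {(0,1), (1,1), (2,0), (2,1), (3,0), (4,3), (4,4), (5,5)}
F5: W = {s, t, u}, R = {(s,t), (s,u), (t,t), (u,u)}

F1, F2, F4, F5

The schema corresponds to a generalized confluence (Geach) condition: ∀x ∀y (xRy → ∃w (yRw ∧ xR²w)).
F1: holds.
F2: holds.
F3: fails — uRv but no t with vRt and uR²t.
F4: holds.
F5: holds.
Valid on: F1, F2, F4, F5.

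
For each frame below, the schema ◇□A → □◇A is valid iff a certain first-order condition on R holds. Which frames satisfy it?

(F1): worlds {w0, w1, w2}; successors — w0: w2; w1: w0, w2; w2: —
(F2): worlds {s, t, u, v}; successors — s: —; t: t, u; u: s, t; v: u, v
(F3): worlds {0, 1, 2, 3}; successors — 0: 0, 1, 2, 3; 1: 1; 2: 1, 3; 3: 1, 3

This is the axiom for convergence; its first-order frame correspondent is ∀x ∀y ∀z (Rxy ∧ Rxz → ∃w (Ryw ∧ Rzw)).
(F1): fails — Rw0w2 and Rw0w2 but w2 and w2 have no common successor.
(F2): fails — Rut and Rus but t and s have no common successor.
(F3): holds.

(F3)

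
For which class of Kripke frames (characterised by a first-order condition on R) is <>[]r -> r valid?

Symmetry

Equivalently (dual form): r → □◇r.
Suppose r→□◇r is valid. Take Rxy and set V(r)={x}. Then r at x, so □◇r at x, so ◇r at y, so some z with Ryz has r; z=x, i.e. Ryx.
Conversely, on a frame with symmetry the schema holds at every world under every valuation.
Frame condition: forall x forall y (Rxy -> Ryx).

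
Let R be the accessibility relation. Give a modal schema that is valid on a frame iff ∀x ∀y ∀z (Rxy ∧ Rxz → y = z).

◇ψ → □ψ

This is partial functionality; the standard corresponding axiom is CD: ◇ψ → □ψ.
Suppose ◇ψ→□ψ is valid. Take Rxy, Rxz and set V(ψ)={y}. Then ◇ψ at x, so □ψ at x, so ψ at z, i.e. z=y.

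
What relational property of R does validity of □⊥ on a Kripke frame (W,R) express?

This is the Ver axiom.
It corresponds to emptiness of R: ∀x ∀y ¬Rxy.

emptiness of R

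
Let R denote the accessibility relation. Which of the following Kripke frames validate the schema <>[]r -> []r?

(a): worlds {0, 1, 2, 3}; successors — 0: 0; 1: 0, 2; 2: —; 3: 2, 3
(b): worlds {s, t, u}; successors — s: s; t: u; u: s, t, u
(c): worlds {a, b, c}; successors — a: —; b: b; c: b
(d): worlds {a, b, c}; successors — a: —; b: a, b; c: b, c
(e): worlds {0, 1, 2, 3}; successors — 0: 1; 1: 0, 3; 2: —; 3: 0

(c)

The schema corresponds to the Euclidean property: forall x forall y forall z (Rxy & Rxz -> Ryz).
(a): fails — R10 and R12 but not R02.
(b): fails — Rut and Rut but not Rtt.
(c): holds.
(d): fails — Rba and Rba but not Raa.
(e): fails — R01 and R01 but not R11.
Valid on: (c).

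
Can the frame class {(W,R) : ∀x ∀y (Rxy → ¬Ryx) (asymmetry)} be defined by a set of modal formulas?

No — not modally definable

Any modally definable frame class is closed under surjective bounded morphisms.
The 5-cycle (worlds s,t,u,v,w with s→t→u→v→w→s) is asymmetric. Mapping every world to a single reflexive point • is a surjective bounded morphism, and the reflexive point is not asymmetric (R•• but asymmetry requires ¬R••).
So the class is not modally definable.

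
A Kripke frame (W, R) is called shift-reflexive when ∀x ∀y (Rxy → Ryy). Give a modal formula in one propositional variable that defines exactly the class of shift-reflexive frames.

□(□r → r)

A defining formula is □(□r → r) (the T□ axiom).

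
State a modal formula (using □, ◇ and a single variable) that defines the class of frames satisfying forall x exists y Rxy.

□p → ◇p

A defining formula is □p → ◇p (the D axiom).
Suppose □p→◇p is valid. At any x set V(p)=W. Then □p at x, so ◇p at x, so x has a successor.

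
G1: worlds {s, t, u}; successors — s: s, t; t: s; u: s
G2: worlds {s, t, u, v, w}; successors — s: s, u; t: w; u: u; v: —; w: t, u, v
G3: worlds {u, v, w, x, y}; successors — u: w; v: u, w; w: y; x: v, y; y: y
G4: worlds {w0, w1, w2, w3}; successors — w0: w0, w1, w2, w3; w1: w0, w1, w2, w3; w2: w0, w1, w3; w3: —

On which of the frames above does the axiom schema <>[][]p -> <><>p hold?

G1, G3

The schema corresponds to a generalized confluence (Geach) condition: forall x forall y (xRy -> exists w (y R^2 w & x R^2 w)).
G1: condition met.
G2: fails — wRv but no w* with vR²w* and wR²w*.
G3: condition met.
G4: fails — w0Rw3 but no w with w3R²w and w0R²w.
Valid on: G1, G3.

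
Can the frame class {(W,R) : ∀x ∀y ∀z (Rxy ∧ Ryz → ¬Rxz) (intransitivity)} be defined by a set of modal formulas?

Not modally definable

Any modally definable frame class is closed under surjective bounded morphisms.
The 7-cycle (worlds w0,w1,w2,w3,w4,w5,w6 with w0→w1→w2→w3→w4→w5→w6→w0) is intransitive. Mapping every world to a single reflexive point • is a surjective bounded morphism; the reflexive point is not intransitive (R••∧R•• but R••).
So the class is not modally definable.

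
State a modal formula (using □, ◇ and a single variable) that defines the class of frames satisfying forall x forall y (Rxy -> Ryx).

The condition is symmetry. The B schema q → □◇q defines it.
Suppose q→□◇q is valid. Take Rxy and set V(q)={x}. Then q at x, so □◇q at x, so ◇q at y, so some z with Ryz has q; z=x, i.e. Ryx.

q → □◇q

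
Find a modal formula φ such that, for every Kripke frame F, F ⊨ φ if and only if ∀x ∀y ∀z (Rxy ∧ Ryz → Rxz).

□s → □□s

The condition is transitivity. The 4 schema □s → □□s defines it.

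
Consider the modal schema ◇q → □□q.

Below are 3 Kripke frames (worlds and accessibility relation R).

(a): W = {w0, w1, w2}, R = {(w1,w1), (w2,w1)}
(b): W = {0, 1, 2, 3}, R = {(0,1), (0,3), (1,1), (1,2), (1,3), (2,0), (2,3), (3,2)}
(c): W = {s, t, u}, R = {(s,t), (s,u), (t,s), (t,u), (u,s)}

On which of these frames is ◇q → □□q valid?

(a)

The schema corresponds to a generalized confluence (Geach) condition: ∀x ∀y ∀z ((xRy ∧ xR²z) → ∃w (y = w ∧ z = w)).
(a): holds.
(b): fails — 0R1, 0R²2 but 1 ≠ 2.
(c): fails — sRt, sR²s but t ≠ s.
Valid on: (a).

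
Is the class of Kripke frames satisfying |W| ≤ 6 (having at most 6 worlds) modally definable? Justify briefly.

Modal frame validity is preserved under disjoint unions.
Any modal formula valid on each of 7 disjoint one-world frames is valid on their disjoint union (validity is preserved under disjoint unions). Each one-world frame has |W|=1≤6, but the union has |W|=7.
So the class is not modally definable.

Not definable by any modal formula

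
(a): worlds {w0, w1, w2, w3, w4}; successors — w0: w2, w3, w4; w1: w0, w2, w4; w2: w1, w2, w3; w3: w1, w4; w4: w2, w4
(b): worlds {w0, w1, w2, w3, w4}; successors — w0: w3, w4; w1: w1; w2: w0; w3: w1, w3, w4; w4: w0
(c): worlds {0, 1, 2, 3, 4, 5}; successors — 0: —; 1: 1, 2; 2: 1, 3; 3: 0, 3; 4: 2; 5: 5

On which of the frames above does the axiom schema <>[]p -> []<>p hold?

This is the axiom for convergence; its first-order frame correspondent is forall x forall y forall z (Rxy & Rxz -> exists w (Ryw & Rzw)).
(a): holds.
(b): fails — Rw0w4 and Rw0w3 but w4 and w3 have no common successor.
(c): fails — R23 and R21 but 3 and 1 have no common successor.
Valid on: (a).

(a)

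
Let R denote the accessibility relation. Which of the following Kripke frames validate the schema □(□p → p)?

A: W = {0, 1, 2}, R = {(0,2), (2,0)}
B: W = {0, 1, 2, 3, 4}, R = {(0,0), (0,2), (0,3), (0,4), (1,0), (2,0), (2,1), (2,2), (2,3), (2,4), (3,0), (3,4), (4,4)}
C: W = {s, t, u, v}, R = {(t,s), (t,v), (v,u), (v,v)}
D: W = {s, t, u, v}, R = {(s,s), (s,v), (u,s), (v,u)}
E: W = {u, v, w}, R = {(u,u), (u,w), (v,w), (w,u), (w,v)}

The schema corresponds to shift-reflexivity: ∀x ∀y (Rxy → Ryy).
A: fails — R20 but not R00.
B: fails — R23 but not R33.
C: fails — Rvu but not Ruu.
D: fails — Rsv but not Rvv.
E: fails — Ruw but not Rww.
Valid on no frame.

none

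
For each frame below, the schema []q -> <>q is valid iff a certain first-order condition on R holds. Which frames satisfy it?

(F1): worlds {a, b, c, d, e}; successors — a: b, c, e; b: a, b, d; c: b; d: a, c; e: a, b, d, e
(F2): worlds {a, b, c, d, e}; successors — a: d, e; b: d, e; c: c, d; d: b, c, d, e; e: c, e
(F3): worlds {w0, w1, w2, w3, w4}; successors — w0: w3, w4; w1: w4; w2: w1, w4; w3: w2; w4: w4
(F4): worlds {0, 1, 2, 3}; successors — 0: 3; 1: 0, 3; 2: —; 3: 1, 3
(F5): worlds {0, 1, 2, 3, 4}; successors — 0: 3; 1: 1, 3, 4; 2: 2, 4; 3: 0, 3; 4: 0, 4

(F1), (F2), (F3), (F5)

Frame correspondent (Sahlqvist): forall x exists y Rxy — i.e. seriality.
(F1): satisfies the condition.
(F2): satisfies the condition.
(F3): satisfies the condition.
(F4): fails — world 2 has no successor.
(F5): satisfies the condition.
Valid on: (F1), (F2), (F3), (F5).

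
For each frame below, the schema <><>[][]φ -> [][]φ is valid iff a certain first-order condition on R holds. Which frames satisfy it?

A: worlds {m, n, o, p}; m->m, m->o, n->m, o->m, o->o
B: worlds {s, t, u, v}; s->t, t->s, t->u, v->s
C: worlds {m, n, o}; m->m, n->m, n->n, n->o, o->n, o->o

A

Frame correspondent (Sahlqvist): forall x forall y forall z ((x R^2 y & x R^2 z) -> exists w (y R^2 w & z = w)) — i.e. a generalized confluence (Geach) condition.
A: satisfies the condition.
B: fails — sR²u, sR²s but no w with uR²w and s=w.
C: fails — nR²m, nR²n but no w with mR²w and n=w.
Valid on: A.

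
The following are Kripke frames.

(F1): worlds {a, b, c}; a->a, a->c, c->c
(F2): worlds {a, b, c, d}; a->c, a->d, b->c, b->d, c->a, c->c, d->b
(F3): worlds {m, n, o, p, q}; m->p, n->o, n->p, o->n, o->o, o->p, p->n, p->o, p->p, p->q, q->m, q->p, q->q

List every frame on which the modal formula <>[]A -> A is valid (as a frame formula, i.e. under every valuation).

This is the axiom for symmetry; its first-order frame correspondent is forall x forall y (Rxy -> Ryx).
(F1): fails — Rac but not Rca.
(F2): fails — Rbc but not Rcb.
(F3): fails — Rqm but not Rmq.

none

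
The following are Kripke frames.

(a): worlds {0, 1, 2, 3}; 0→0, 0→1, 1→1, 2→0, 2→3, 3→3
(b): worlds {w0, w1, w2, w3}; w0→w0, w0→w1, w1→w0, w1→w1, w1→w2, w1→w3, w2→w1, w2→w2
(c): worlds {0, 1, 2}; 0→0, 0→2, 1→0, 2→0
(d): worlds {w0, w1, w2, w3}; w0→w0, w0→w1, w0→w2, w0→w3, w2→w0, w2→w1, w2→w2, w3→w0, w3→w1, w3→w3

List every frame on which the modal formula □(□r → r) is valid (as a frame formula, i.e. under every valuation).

(a)

This is the axiom for shift-reflexivity; its first-order frame correspondent is ∀x ∀y (Rxy → Ryy).
(a): condition met.
(b): fails — Rw1w3 but not Rw3w3.
(c): fails — R02 but not R22.
(d): fails — Rw3w1 but not Rw1w1.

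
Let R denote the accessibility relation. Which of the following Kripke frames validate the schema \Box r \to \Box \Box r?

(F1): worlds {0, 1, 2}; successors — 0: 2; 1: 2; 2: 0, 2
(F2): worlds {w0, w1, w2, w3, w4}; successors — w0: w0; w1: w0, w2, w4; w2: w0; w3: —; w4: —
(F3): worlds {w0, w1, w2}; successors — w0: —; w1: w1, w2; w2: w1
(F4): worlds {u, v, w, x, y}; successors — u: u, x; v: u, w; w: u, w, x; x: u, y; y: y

(F2)

Frame correspondent (Sahlqvist): \forall x \forall y \forall z (Rxy \wedge Ryz \to Rxz) — i.e. transitivity.
(F1): fails — R12 and R20 but not R10.
(F2): condition met.
(F3): fails — Rw2w1 and Rw1w2 but not Rw2w2.
(F4): fails — Rwx and Rxy but not Rwy.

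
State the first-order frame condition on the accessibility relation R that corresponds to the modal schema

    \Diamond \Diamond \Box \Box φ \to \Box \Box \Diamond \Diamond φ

\forall x \forall y \forall z ((x R^2 y \wedge x R^2 z) \to \exists w (y R^2 w \wedge z R^2 w))

This is a Sahlqvist (Geach-type) schema ◇^2□^2φ → □^2◇^2φ.
First-order correspondent: \forall x \forall y \forall z ((x R^2 y \wedge x R^2 z) \to \exists w (y R^2 w \wedge z R^2 w)).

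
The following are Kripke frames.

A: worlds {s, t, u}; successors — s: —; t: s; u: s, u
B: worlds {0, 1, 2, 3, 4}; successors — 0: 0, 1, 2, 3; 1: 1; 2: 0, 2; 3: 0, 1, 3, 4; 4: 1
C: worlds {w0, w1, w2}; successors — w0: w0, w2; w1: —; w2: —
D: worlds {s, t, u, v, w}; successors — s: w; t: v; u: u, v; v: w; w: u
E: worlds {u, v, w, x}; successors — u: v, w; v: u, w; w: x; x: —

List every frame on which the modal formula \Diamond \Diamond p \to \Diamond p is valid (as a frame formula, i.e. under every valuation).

A, C

Frame correspondent (Sahlqvist): \forall x \forall y \forall z (Rxy \wedge Ryz \to Rxz) — i.e. transitivity.
A: ✓.
B: fails — R20 and R01 but not R21.
C: ✓.
D: fails — Ruv and Rvw but not Ruw.
E: fails — Ruv and Rvu but not Ruu.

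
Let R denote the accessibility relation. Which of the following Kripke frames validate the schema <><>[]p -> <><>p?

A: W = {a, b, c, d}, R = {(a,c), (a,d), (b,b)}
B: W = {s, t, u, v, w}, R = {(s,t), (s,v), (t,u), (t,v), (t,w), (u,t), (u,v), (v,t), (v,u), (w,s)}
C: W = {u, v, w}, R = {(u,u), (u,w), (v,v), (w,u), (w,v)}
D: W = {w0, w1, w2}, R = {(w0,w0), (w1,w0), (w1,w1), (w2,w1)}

Frame correspondent (Sahlqvist): forall x forall y (x R^2 y -> exists w (yRw & x R^2 w)) — i.e. a generalized confluence (Geach) condition.
A: holds.
B: fails — sR²w but no w* with wRw* and sR²w*.
C: holds.
D: holds.
Valid on: A, C, D.

A, C, D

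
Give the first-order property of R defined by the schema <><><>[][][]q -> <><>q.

This is a Sahlqvist (Geach-type) schema ◇^3□^3q → □^0◇^2q.
First-order correspondent: forall x forall y (x R^3 y -> exists w (y R^3 w & x R^2 w)).

forall x forall y (x R^3 y -> exists w (y R^3 w & x R^2 w))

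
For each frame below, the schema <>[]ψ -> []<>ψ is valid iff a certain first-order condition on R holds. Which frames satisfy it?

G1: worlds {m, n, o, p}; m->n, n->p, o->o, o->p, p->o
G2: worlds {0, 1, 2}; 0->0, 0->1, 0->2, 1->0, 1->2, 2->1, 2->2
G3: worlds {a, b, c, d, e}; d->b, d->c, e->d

This is the axiom for convergence; its first-order frame correspondent is forall x forall y forall z (Rxy & Rxz -> exists w (Ryw & Rzw)).
G1: holds.
G2: holds.
G3: fails — Rdb and Rdb but b and b have no common successor.
Valid on: G1, G2.

G1, G2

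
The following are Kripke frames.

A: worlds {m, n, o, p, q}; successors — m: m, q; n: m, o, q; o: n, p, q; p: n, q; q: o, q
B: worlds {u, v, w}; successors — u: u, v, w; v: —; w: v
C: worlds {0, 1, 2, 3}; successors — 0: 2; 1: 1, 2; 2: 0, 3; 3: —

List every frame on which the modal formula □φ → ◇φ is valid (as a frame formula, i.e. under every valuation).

The schema corresponds to seriality: ∀x ∃y Rxy.
A: holds.
B: fails — world v has no successor.
C: fails — world 3 has no successor.
Valid on: A.

A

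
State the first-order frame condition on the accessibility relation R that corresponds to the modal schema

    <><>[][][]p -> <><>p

forall x forall y (x R^2 y -> exists w (y R^3 w & x R^2 w))

This is a Sahlqvist (Geach-type) schema ◇^2□^3p → □^0◇^2p.
First-order correspondent: forall x forall y (x R^2 y -> exists w (y R^3 w & x R^2 w)).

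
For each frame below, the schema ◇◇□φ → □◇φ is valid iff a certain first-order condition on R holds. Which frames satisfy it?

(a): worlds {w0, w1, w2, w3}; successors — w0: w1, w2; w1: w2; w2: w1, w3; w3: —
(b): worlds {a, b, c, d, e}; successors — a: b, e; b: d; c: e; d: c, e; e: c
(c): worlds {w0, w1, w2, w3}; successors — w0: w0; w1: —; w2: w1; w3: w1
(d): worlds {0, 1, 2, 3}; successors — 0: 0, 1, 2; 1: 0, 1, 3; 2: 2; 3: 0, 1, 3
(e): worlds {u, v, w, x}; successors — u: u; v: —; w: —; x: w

(c), (e)

The schema corresponds to a generalized confluence (Geach) condition: ∀x ∀y ∀z ((xR²y ∧ xRz) → ∃w (yRw ∧ zRw)).
(a): fails — w0R²w1, w0Rw2 but no w with w1Rw and w2Rw.
(b): fails — aR²c, aRb but no w with cRw and bRw.
(c): condition met.
(d): fails — 0R²1, 0R2 but no w with 1Rw and 2Rw.
(e): condition met.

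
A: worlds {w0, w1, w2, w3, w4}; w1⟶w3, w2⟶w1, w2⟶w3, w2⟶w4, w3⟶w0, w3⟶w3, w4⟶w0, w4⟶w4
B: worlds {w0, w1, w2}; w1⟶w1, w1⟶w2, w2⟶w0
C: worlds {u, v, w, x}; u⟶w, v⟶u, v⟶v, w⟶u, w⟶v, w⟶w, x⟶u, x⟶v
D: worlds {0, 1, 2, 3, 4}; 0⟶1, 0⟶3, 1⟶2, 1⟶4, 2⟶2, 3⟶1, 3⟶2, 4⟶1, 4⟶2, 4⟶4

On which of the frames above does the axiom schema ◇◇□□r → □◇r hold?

Frame correspondent (Sahlqvist): ∀x ∀y ∀z ((xR²y ∧ xRz) → ∃w (yR²w ∧ zRw)) — i.e. a generalized confluence (Geach) condition.
A: fails — w1R²w0, w1Rw3 but no w with w0R²w and w3Rw.
B: fails — w1R²w0, w1Rw1 but no w with w0R²w and w1Rw.
C: ✓.
D: ✓.

C, D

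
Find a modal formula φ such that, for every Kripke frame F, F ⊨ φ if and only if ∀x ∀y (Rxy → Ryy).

A defining formula is □(□r → r) (the T□ axiom).
Suppose □(□r→r) is valid. Take Rxy and set V(r)={w : Ryw}. Then at y, □r holds; since □(□r→r) at x, □r→r at y, so r at y, i.e. Ryy.

□(□r → r)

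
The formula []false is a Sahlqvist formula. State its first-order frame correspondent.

Emptiness of R

□⊥ is valid iff no world has any successor (otherwise □⊥ fails at any world with one).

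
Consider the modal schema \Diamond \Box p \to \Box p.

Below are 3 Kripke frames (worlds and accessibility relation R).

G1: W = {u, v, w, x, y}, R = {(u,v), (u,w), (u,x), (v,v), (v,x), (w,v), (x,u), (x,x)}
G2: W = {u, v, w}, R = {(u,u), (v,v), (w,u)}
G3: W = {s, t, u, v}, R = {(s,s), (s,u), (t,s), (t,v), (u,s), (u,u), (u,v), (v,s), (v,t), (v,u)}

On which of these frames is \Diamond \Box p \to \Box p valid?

This is the axiom for the Euclidean property; its first-order frame correspondent is \forall x \forall y \forall z (Rxy \wedge Rxz \to Ryz).
G1: fails — Ruv and Ruw but not Rvw.
G2: holds.
G3: fails — Rtv and Rtv but not Rvv.
Valid on: G2.

G2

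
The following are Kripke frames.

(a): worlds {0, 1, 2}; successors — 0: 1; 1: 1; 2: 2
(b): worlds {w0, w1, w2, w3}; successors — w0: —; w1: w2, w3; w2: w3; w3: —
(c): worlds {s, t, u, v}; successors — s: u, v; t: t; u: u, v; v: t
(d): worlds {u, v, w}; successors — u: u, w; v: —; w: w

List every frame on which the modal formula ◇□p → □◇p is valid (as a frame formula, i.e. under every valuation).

(a), (d)

Frame correspondent (Sahlqvist): ∀x ∀y ∀z (Rxy ∧ Rxz → ∃w (Ryw ∧ Rzw)) — i.e. convergence.
(a): satisfies the condition.
(b): fails — Rw1w2 and Rw1w3 but w2 and w3 have no common successor.
(c): fails — Rsv and Rsu but v and u have no common successor.
(d): satisfies the condition.
Valid on: (a), (d).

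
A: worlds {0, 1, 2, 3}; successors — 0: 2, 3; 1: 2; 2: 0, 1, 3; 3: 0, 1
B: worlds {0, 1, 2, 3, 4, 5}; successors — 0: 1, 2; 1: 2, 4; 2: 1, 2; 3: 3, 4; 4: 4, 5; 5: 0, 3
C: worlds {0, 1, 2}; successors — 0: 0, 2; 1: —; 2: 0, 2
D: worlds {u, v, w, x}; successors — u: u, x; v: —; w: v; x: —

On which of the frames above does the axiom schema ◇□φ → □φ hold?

C

This is the axiom for the Euclidean property; its first-order frame correspondent is ∀x ∀y ∀z (Rxy ∧ Rxz → Ryz).
A: fails — R02 and R02 but not R22.
B: fails — R01 and R01 but not R11.
C: condition met.
D: fails — Rux and Rux but not Rxx.
Valid on: C.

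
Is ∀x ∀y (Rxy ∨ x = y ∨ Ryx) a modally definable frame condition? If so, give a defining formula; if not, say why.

No — not modally definable

Any modally definable frame class is closed under disjoint unions.
Take 2 disjoint single-world reflexive frames: each is trivially connected, but their disjoint union has 2 worlds with no edge between distinct components, so it is not connected.
So the class is not modally definable.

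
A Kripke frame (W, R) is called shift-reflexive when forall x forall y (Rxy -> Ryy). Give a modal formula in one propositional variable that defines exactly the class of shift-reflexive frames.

□(□p → p)

A defining formula is □(□p → p) (the T□ axiom).
Suppose □(□p→p) is valid. Take Rxy and set V(p)={w : Ryw}. Then at y, □p holds; since □(□p→p) at x, □p→p at y, so p at y, i.e. Ryy.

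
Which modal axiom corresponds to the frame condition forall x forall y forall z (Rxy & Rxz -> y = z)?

◇ψ → □ψ

The condition is partial functionality. The CD schema ◇ψ → □ψ defines it.
Suppose ◇ψ→□ψ is valid. Take Rxy, Rxz and set V(ψ)={y}. Then ◇ψ at x, so □ψ at x, so ψ at z, i.e. z=y.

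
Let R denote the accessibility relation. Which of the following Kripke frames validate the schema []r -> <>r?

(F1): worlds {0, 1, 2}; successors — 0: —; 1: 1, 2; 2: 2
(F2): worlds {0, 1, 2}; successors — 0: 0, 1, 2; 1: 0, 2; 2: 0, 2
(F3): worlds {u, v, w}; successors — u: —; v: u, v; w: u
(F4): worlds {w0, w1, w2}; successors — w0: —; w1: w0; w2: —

This is the axiom for seriality; its first-order frame correspondent is forall x exists y Rxy.
(F1): fails — world 0 has no successor.
(F2): satisfies the condition.
(F3): fails — world u has no successor.
(F4): fails — world w0 has no successor.

(F2)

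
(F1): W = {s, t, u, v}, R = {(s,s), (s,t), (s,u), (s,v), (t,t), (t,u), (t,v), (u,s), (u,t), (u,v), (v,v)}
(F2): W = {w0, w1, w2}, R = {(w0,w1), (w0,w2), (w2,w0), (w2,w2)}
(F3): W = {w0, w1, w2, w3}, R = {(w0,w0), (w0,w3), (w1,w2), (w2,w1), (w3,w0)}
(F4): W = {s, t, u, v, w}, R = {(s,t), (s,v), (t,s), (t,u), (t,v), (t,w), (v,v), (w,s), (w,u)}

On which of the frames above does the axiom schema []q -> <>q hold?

(F1), (F3)

This is the axiom for seriality; its first-order frame correspondent is forall x exists y Rxy.
(F1): condition met.
(F2): fails — world w1 has no successor.
(F3): condition met.
(F4): fails — world u has no successor.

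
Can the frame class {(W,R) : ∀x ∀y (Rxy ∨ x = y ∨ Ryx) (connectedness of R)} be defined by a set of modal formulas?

No

Modal frame validity is preserved under disjoint unions.
Take 3 disjoint single-world reflexive frames: each is trivially connected, but their disjoint union has 3 worlds with no edge between distinct components, so it is not connected.
So no modal formula (or set of formulas) defines exactly the connected frames.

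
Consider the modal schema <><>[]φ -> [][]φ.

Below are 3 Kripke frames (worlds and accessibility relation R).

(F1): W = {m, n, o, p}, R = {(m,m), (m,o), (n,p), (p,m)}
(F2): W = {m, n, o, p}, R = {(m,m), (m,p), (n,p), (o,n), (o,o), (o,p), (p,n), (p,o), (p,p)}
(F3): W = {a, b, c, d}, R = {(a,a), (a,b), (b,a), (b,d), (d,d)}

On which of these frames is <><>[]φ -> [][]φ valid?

none

The schema corresponds to a generalized confluence (Geach) condition: forall x forall y forall z ((x R^2 y & x R^2 z) -> exists w (yRw & z = w)).
(F1): fails — mR²o, mR²m but no w with oRw and m=w.
(F2): fails — mR²m, mR²n but no w with mRw and n=w.
(F3): fails — aR²a, aR²d but no w with aRw and d=w.
Valid on no frame.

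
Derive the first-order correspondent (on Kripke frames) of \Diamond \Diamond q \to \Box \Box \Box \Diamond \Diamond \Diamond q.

\forall x \forall y \forall z ((x R^2 y \wedge x R^3 z) \to \exists w (y = w \wedge z R^3 w))

This is a Sahlqvist (Geach-type) schema ◇^2□^0q → □^3◇^3q.
Minimal-valuation argument: fix x; take any y with xR^2y and any z with xR^3z. Set V(q) to the set of worlds R-reachable from y in exactly 0 steps. Then □^0q holds at y, so the antecedent holds at x; validity forces ◇^3q at z, giving a w with zR^3w and yR^0w.
First-order correspondent: \forall x \forall y \forall z ((x R^2 y \wedge x R^3 z) \to \exists w (y = w \wedge z R^3 w)).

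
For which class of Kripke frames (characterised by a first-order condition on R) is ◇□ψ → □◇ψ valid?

Suppose ◇□ψ→□◇ψ is valid. Take Rxy, Rxz and set V(ψ)={w : Ryw}. Then □ψ at y so ◇□ψ at x, so □◇ψ at x, so ◇ψ at z, giving w with Rzw and Ryw.

Convergence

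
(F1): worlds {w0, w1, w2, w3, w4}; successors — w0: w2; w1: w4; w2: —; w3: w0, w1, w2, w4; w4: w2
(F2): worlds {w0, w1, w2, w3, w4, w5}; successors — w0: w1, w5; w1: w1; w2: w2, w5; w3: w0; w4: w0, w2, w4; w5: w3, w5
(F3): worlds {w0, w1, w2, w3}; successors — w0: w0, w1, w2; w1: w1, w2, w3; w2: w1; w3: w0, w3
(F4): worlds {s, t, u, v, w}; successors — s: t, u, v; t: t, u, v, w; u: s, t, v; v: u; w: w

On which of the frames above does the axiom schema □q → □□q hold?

none

The schema corresponds to transitivity: ∀x ∀y ∀z (Rxy ∧ Ryz → Rxz).
(F1): fails — Rw1w4 and Rw4w2 but not Rw1w2.
(F2): fails — Rw3w0 and Rw0w5 but not Rw3w5.
(F3): fails — Rw1w3 and Rw3w0 but not Rw1w0.
(F4): fails — Ruv and Rvu but not Ruu.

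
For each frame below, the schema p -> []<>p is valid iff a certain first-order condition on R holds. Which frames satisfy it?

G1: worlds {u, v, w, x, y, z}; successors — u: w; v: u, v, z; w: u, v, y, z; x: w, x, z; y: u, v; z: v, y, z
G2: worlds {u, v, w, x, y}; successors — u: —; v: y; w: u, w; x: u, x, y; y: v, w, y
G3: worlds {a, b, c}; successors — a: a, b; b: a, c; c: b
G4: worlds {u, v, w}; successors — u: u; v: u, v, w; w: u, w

The schema corresponds to symmetry: forall x forall y (Rxy -> Ryx).
G1: fails — Rxw but not Rwx.
G2: fails — Rwu but not Ruw.
G3: condition met.
G4: fails — Rwu but not Ruw.
Valid on: G3.

G3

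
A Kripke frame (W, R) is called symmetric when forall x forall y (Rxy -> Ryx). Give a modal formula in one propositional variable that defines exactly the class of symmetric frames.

r → □◇r

The condition is symmetry. The B schema r → □◇r defines it.
Suppose r→□◇r is valid. Take Rxy and set V(r)={x}. Then r at x, so □◇r at x, so ◇r at y, so some z with Ryz has r; z=x, i.e. Ryx.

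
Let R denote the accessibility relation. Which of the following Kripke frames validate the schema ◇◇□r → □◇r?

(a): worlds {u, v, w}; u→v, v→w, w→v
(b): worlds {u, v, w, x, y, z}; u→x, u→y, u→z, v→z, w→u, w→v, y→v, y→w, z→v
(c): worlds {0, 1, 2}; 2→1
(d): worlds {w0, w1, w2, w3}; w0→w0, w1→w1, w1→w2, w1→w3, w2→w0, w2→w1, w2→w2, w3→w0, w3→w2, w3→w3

Frame correspondent (Sahlqvist): ∀x ∀y ∀z ((xR²y ∧ xRz) → ∃w (yRw ∧ zRw)) — i.e. a generalized confluence (Geach) condition.
(a): fails — uR²w, uRv but no t with wRt and vRt.
(b): fails — uR²v, uRx but no t with vRt and xRt.
(c): condition met.
(d): fails — w1R²w0, w1Rw1 but no w with w0Rw and w1Rw.

(c)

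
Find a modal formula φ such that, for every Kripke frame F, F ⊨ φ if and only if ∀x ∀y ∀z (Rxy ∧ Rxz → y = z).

◇r → □r

A defining formula is ◇r → □r (the CD axiom).
Suppose ◇r→□r is valid. Take Rxy, Rxz and set V(r)={y}. Then ◇r at x, so □r at x, so r at z, i.e. z=y.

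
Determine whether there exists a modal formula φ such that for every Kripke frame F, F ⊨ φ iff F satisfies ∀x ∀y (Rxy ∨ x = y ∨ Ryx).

If a class were modally definable it would be closed under disjoint unions (Goldblatt–Thomason).
Take 2 disjoint single-world reflexive frames: each is trivially connected, but their disjoint union has 2 worlds with no edge between distinct components, so it is not connected.
Hence connectedness of R is not modally definable.

No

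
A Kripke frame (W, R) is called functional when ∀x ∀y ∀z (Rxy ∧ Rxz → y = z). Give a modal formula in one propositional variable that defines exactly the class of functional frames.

◇s → □s

A defining formula is ◇s → □s (the CD axiom).
Suppose ◇s→□s is valid. Take Rxy, Rxz and set V(s)={y}. Then ◇s at x, so □s at x, so s at z, i.e. z=y.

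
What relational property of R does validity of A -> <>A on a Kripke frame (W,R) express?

reflexivity

This is frame-equivalent to □A → A (substitute ¬A for A and contrapose).
Suppose □A→A is valid. At any x set V(A)={w : Rxw}. Then □A holds at x, so A holds at x, i.e. Rxx.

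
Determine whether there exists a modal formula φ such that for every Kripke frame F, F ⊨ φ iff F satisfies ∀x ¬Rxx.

Any modally definable frame class is closed under surjective bounded morphisms.
The 5-cycle (worlds 0,1,2,3,4 with 0→1→2→3→4→0) is irreflexive, and the map sending every world to a single reflexive point • is a surjective bounded morphism (forth: every edge maps to (•,•); back: every world has a successor). So any modal formula valid on the 5-cycle is also valid on the reflexive point, which is not irreflexive.
So the class is not modally definable.

No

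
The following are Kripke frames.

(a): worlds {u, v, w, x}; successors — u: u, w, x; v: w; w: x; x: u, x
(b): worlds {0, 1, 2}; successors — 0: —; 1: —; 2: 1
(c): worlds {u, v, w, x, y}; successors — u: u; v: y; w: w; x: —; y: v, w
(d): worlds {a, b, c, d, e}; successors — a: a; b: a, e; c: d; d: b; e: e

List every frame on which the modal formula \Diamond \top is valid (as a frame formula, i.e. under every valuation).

Frame correspondent (Sahlqvist): \forall x \exists y Rxy — i.e. seriality.
(a): condition met.
(b): fails — world 0 has no successor.
(c): fails — world x has no successor.
(d): condition met.
Valid on: (a), (d).

(a), (d)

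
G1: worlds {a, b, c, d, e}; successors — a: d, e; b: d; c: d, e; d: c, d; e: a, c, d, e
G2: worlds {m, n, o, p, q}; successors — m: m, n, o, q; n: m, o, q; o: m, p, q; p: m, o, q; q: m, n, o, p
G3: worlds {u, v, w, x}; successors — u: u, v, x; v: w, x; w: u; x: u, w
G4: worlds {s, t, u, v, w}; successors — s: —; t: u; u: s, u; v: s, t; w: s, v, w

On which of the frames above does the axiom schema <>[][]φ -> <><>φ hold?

G1, G2, G3

This is the axiom for a generalized confluence (Geach) condition; its first-order frame correspondent is forall x forall y (xRy -> exists w (y R^2 w & x R^2 w)).
G1: satisfies the condition.
G2: satisfies the condition.
G3: satisfies the condition.
G4: fails — uRs but no w* with sR²w* and uR²w*.
Valid on: G1, G2, G3.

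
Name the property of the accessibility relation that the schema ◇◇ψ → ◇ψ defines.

This is frame-equivalent to □ψ → □□ψ (substitute ¬ψ for ψ and contrapose).
Suppose □ψ→□□ψ is valid. Take Rxy, Ryz and set V(ψ)={w : Rxw}. Then □ψ at x, so □□ψ at x, so □ψ at y, so ψ at z, i.e. Rxz.
The converse is a direct semantic check.
Frame condition: ∀x ∀y ∀z (Rxy ∧ Ryz → Rxz).

transitivity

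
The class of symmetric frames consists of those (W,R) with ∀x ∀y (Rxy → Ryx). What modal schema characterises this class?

The condition is symmetry. The B schema p → □◇p defines it.
Suppose p→□◇p is valid. Take Rxy and set V(p)={x}. Then p at x, so □◇p at x, so ◇p at y, so some z with Ryz has p; z=x, i.e. Ryx.

p → □◇p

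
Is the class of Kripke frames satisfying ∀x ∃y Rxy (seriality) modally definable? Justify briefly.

Yes — defined by □r → ◇r

Yes: it is seriality, defined by the D schema □r → ◇r.
Suppose □r→◇r is valid. At any x set V(r)=W. Then □r at x, so ◇r at x, so x has a successor.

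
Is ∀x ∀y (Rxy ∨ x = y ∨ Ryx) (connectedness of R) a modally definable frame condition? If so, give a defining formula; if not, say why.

Not definable by any modal formula

Modal frame validity is preserved under disjoint unions.
Take 3 disjoint single-world reflexive frames: each is trivially connected, but their disjoint union has 3 worlds with no edge between distinct components, so it is not connected.
So no modal formula (or set of formulas) defines exactly the connected frames.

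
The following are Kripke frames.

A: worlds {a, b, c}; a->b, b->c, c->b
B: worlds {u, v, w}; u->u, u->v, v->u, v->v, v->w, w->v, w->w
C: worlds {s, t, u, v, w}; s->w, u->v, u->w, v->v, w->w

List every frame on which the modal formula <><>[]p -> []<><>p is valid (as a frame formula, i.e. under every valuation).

This is the axiom for a generalized confluence (Geach) condition; its first-order frame correspondent is forall x forall y forall z ((x R^2 y & xRz) -> exists w (yRw & z R^2 w)).
A: holds.
B: holds.
C: fails — uR²v, uRw but no w* with vRw* and wR²w*.

A, B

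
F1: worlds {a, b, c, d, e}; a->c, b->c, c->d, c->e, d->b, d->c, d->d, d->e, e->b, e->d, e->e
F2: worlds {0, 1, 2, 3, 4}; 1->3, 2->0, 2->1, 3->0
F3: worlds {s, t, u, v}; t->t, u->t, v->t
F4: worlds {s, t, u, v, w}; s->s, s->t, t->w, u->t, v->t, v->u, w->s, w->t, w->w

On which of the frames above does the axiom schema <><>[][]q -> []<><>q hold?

Frame correspondent (Sahlqvist): forall x forall y forall z ((x R^2 y & xRz) -> exists w (y R^2 w & z R^2 w)) — i.e. a generalized confluence (Geach) condition.
F1: condition met.
F2: fails — 1R²0, 1R3 but no w with 0R²w and 3R²w.
F3: condition met.
F4: condition met.

F1, F3, F4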